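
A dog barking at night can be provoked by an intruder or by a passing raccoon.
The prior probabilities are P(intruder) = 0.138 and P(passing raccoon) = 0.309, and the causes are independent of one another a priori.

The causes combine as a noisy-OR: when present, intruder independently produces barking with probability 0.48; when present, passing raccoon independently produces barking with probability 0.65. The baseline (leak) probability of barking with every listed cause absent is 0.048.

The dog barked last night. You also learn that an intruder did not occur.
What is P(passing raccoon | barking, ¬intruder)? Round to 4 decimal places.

Under noisy-OR, P(barking | causes) = 1 − (1−0.048)·∏(1−qᵢ) over the active causes.
P(barking | ¬intruder) = 0.048·0.691 + 0.6668·0.309 = 0.033168 + 0.206041 = 0.239209
Of this, 0.206041 comes from 0.6668·0.309 (the passing raccoon=true cases).
Hence the posterior is 0.206041/0.239209 ≈ 0.8613.

P(passing raccoon | barking, ¬intruder) ≈ 0.8613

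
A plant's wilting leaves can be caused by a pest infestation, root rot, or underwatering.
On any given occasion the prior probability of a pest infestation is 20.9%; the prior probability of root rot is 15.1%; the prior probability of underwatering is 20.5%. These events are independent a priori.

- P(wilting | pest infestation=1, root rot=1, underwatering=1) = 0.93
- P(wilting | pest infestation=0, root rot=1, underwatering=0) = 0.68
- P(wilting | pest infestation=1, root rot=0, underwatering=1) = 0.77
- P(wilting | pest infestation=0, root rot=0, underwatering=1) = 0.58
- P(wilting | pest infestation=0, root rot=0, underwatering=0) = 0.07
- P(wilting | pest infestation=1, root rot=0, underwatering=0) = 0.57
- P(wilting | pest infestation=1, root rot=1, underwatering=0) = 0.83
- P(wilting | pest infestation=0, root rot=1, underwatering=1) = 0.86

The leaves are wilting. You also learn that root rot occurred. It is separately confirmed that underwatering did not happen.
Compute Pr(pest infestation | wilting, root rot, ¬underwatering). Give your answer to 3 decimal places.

Pr(pest infestation | wilting, root rot, ¬underwatering) ≈ 0.244

P(wilting | root rot, ¬underwatering) = 0.68×0.791 + 0.83×0.209 = 0.537880 + 0.173470 = 0.711350
The pest infestation-present share is 0.83×0.209 = 0.173470.
Hence the posterior is 0.173470/0.711350 ≈ 0.244.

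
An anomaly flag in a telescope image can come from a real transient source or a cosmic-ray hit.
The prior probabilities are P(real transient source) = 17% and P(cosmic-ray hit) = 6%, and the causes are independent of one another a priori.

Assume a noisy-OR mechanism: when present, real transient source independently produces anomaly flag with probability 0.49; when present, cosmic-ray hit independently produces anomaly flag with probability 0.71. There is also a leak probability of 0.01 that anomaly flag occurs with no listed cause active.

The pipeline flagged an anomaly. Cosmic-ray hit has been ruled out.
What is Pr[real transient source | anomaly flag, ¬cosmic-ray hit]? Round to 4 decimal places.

Pr[real transient source | anomaly flag, ¬cosmic-ray hit] ≈ 0.9102

Under noisy-OR, P(anomaly flag | causes) = 1 − (1−0.01)·∏(1−qᵢ) over the active causes.
Sum P(anomaly flag|·) weighted by the priors over both values of real transient source:
  P(anomaly flag | ¬cosmic-ray hit) = 0.01×0.83 + 0.4951×0.17
        = 0.008300 + 0.084167 = 0.092467
Configurations with real transient source contribute 0.084167, so
  P(real transient source | anomaly flag, ¬cosmic-ray hit) = 0.084167 / 0.092467 ≈ 0.9102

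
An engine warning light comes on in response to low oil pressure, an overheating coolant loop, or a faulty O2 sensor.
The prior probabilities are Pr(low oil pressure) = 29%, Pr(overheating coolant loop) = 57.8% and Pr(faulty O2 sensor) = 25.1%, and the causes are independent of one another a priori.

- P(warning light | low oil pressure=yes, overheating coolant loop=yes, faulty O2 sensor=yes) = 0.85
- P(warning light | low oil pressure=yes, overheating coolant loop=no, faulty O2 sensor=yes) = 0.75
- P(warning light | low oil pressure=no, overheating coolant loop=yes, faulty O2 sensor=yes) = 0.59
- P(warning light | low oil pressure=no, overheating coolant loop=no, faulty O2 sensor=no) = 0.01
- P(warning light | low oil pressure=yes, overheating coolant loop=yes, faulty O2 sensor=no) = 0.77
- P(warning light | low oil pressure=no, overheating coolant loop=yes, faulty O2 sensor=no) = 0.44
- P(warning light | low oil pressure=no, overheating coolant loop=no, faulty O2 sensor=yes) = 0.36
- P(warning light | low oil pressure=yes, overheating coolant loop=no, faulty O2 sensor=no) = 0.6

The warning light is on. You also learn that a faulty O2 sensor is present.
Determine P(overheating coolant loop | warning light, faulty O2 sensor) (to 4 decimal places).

Sum P(warning light|·) weighted by the priors over the 4 (low oil pressure, overheating coolant loop) configurations:
  P(warning light | faulty O2 sensor) = 0.36*0.71*0.422 + 0.59*0.71*0.578 + 0.75*0.29*0.422 + 0.85*0.29*0.578
        = 0.107863 + 0.242124 + 0.091785 + 0.142477 = 0.584249
Keeping only the overheating coolant loop-present terms gives 0.384601, so
  P(overheating coolant loop | warning light, faulty O2 sensor) = 0.384601 / 0.584249 ≈ 0.6583

P(overheating coolant loop | warning light, faulty O2 sensor) ≈ 0.6583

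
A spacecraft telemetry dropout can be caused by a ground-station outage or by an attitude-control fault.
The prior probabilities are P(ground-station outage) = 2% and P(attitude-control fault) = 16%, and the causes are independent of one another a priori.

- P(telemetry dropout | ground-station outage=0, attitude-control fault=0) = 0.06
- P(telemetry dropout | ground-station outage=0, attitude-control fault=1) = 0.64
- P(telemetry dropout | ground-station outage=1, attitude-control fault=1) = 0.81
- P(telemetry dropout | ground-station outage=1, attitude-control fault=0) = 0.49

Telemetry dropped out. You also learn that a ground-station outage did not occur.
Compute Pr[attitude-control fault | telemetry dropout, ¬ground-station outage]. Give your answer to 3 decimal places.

Pr[attitude-control fault | telemetry dropout, ¬ground-station outage] ≈ 0.670

Numerator (weight on configurations with attitude-control fault): 0.64·0.16 = 0.102400
Normalizer over all consistent configurations: 0.06·0.84 + 0.64·0.16 = 0.152800
P(attitude-control fault | telemetry dropout, ¬ground-station outage) = 0.102400/0.152800 ≈ 0.670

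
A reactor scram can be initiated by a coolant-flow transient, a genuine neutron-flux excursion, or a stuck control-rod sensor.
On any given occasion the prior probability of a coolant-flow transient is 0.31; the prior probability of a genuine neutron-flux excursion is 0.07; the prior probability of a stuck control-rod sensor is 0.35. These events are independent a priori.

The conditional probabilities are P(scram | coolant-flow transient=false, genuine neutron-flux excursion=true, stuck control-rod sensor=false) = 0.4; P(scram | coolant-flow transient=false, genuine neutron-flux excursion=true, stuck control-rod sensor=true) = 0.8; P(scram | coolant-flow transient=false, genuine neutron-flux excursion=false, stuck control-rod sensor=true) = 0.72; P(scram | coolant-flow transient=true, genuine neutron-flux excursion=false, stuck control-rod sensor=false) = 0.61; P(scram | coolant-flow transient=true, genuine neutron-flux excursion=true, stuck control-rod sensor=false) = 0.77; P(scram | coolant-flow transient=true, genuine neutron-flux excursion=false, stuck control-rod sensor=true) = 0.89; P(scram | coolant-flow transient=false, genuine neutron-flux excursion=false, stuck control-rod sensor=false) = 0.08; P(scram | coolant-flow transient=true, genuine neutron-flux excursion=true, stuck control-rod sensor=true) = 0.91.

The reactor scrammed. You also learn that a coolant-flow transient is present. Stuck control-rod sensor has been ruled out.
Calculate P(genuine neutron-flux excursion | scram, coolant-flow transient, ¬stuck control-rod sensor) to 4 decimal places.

Enumerate both values of genuine neutron-flux excursion and weight by the priors:
  P(scram | coolant-flow transient, ¬stuck control-rod sensor) = 0.61*0.93 + 0.77*0.07
        = 0.567300 + 0.053900 = 0.621200
Configurations with genuine neutron-flux excursion contribute 0.053900, so
  P(genuine neutron-flux excursion | scram, coolant-flow transient, ¬stuck control-rod sensor) = 0.053900 / 0.621200 ≈ 0.0868

P(genuine neutron-flux excursion | scram, coolant-flow transient, ¬stuck control-rod sensor) ≈ 0.0868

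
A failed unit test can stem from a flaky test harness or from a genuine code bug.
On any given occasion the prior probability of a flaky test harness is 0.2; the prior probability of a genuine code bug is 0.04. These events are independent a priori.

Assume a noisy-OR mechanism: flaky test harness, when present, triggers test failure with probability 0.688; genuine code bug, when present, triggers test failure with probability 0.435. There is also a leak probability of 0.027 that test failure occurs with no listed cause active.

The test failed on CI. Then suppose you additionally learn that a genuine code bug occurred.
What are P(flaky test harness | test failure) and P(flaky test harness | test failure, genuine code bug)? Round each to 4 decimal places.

Under noisy-OR, P(test failure | causes) = 1 − (1−0.027)·∏(1−qᵢ) over the active causes.
Weight on flaky test harness=true, given the evidence: 0.133713 + 0.006628 = 0.140341
The normalizing constant is 0.027·0.8·0.96 + 0.450255·0.8·0.04 + 0.696424·0.2·0.96 + 0.82848·0.2·0.04 = 0.175485
P(flaky test harness | test failure) = 0.140341/0.175485 ≈ 0.7997

Now also conditioning on genuine code bug=true:
By total probability over both values of flaky test harness:
  P(test failure | genuine code bug) = 0.450255*0.8 + 0.82848*0.2
        = 0.360204 + 0.165696 = 0.525900
Keeping only the flaky test harness-present terms gives 0.165696, so
  P(flaky test harness | test failure, genuine code bug) = 0.165696 / 0.525900 ≈ 0.3151

P(flaky test harness | test failure) ≈ 0.7997; P(flaky test harness | test failure, genuine code bug) ≈ 0.3151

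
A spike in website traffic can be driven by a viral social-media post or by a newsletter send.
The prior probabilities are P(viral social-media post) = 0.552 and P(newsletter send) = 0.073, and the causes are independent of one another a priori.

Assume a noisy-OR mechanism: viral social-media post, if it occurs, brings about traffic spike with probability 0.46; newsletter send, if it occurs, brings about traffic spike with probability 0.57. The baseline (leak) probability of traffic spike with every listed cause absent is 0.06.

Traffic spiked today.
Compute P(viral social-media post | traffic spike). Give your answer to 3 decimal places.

P(viral social-media post | traffic spike) ≈ 0.865

Under noisy-OR, P(traffic spike | causes) = 1 − (1−0.06)·∏(1−qᵢ) over the active causes.
P(traffic spike) = 0.06×0.448×0.927 + 0.5958×0.448×0.073 + 0.4924×0.552×0.927 + 0.781732×0.552×0.073 = 0.024918 + 0.019485 + 0.251963 + 0.031501 = 0.327867
Of this, 0.283464 comes from 0.251963 + 0.031501 (the viral social-media post=true cases).
Hence the posterior is 0.283464/0.327867 ≈ 0.865.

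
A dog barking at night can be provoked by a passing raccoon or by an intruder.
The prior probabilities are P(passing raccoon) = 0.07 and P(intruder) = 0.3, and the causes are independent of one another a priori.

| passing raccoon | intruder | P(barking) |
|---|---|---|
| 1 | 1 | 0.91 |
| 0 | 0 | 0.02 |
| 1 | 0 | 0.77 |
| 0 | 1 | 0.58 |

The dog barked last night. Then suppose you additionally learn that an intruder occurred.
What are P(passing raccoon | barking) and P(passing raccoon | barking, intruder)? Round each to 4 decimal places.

P(passing raccoon | barking) ≈ 0.2453; P(passing raccoon | barking, intruder) ≈ 0.1056

P(barking) = 0.02·0.93·0.7 + 0.58·0.93·0.3 + 0.77·0.07·0.7 + 0.91·0.07·0.3 = 0.013020 + 0.161820 + 0.037730 + 0.019110 = 0.231680
Restricting to configurations with passing raccoon present: 0.037730 + 0.019110 = 0.056840.
So P(passing raccoon | barking) = 0.056840/0.231680 ≈ 0.2453.

Now condition on the additional information:
Numerator (weight on configurations with passing raccoon): 0.91·0.07 = 0.063700
The normalizing constant is 0.58·0.93 + 0.91·0.07 = 0.603100
P(passing raccoon | barking, intruder) = 0.063700/0.603100 ≈ 0.1056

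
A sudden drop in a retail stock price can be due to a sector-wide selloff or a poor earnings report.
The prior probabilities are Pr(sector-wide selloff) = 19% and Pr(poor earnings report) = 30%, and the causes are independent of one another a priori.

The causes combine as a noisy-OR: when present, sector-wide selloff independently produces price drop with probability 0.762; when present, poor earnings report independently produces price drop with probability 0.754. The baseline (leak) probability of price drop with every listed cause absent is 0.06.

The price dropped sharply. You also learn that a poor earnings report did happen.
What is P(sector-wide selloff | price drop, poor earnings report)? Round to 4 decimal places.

P(sector-wide selloff | price drop, poor earnings report) ≈ 0.2238

Under noisy-OR, P(price drop | causes) = 1 − (1−0.06)·∏(1−qᵢ) over the active causes.
P(price drop | poor earnings report) = 0.76876·0.81 + 0.944965·0.19 = 0.622696 + 0.179543 = 0.802239
The sector-wide selloff-present share is 0.944965·0.19 = 0.179543.
So P(sector-wide selloff | price drop, poor earnings report) = 0.179543/0.802239 ≈ 0.2238.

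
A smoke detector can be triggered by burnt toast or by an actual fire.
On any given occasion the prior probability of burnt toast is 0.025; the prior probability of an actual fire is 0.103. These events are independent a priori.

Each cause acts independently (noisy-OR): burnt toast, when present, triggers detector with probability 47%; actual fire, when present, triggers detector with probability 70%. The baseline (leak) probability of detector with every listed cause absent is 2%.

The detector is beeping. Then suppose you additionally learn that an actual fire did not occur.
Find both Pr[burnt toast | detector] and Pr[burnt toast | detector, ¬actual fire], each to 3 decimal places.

Pr[burnt toast | detector] ≈ 0.128; Pr[burnt toast | detector, ¬actual fire] ≈ 0.381

Under noisy-OR, P(detector | causes) = 1 − (1−0.02)·∏(1−qᵢ) over the active causes.
By total probability over the 4 (burnt toast, actual fire) configurations:
  P(detector) = 0.02×0.975×0.897 + 0.706×0.975×0.103 + 0.4806×0.025×0.897 + 0.84418×0.025×0.103
        = 0.017492 + 0.070900 + 0.010777 + 0.002174 = 0.101343
Keeping only the burnt toast-present terms gives 0.012951, so
  P(burnt toast | detector) = 0.012951 / 0.101343 ≈ 0.128

With the extra evidence:
Numerator (weight on configurations with burnt toast): 0.4806*0.025 = 0.012015
Normalizer over all consistent configurations: 0.02*0.975 + 0.4806*0.025 = 0.031515
P(burnt toast | detector, ¬actual fire) = 0.012015/0.031515 ≈ 0.381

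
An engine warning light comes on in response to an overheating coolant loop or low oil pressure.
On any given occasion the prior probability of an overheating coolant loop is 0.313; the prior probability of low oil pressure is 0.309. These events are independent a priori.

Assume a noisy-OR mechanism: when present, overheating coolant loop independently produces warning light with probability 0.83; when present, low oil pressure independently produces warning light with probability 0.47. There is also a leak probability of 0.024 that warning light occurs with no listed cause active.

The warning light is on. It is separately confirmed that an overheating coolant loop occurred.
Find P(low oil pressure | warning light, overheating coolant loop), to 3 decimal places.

P(low oil pressure | warning light, overheating coolant loop) ≈ 0.328

Under noisy-OR, P(warning light | causes) = 1 − (1−0.024)·∏(1−qᵢ) over the active causes.
For the numerator, keep only low oil pressure=true terms: 0.912062*0.309 = 0.281827
Denominator P(warning light | overheating coolant loop): 0.83408*0.691 + 0.912062*0.309 = 0.858176
P(low oil pressure | warning light, overheating coolant loop) = 0.281827/0.858176 ≈ 0.328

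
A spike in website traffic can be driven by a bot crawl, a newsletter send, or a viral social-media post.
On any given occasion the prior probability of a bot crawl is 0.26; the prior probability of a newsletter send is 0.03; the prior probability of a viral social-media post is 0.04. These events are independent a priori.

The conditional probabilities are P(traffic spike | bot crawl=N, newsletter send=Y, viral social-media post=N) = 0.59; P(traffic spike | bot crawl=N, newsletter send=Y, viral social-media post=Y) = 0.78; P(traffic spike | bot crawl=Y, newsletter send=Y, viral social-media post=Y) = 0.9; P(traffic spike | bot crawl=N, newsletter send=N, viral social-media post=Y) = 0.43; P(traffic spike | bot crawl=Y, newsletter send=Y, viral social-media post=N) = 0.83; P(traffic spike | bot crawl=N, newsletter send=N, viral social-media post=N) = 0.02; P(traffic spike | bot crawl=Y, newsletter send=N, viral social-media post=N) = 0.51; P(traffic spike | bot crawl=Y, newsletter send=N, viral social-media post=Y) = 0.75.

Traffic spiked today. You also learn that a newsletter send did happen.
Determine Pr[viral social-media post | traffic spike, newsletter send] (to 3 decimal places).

Pr[viral social-media post | traffic spike, newsletter send] ≈ 0.049

Sum P(traffic spike|·) weighted by the priors over the 4 (bot crawl, viral social-media post) configurations:
  P(traffic spike | newsletter send) = 0.59×0.74×0.96 + 0.78×0.74×0.04 + 0.83×0.26×0.96 + 0.9×0.26×0.04
        = 0.419136 + 0.023088 + 0.207168 + 0.009360 = 0.658752
Keeping only the viral social-media post-present terms gives 0.032448, so
  P(viral social-media post | traffic spike, newsletter send) = 0.032448 / 0.658752 ≈ 0.049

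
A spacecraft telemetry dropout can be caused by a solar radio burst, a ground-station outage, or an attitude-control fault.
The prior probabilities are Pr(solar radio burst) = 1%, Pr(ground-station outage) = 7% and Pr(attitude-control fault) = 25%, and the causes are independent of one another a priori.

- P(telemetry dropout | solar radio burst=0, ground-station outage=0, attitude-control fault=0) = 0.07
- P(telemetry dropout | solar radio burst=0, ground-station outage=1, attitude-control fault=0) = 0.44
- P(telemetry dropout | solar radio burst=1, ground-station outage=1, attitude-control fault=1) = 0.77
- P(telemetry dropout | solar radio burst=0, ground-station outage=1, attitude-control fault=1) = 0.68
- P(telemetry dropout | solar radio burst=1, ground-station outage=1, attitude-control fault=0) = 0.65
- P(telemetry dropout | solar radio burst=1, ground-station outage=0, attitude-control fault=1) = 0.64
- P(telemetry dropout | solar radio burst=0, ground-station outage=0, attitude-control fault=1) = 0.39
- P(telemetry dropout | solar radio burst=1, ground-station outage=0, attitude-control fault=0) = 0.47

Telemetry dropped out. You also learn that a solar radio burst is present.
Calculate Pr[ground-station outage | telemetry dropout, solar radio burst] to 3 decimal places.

Pr[ground-station outage | telemetry dropout, solar radio burst] ≈ 0.091

Sum P(telemetry dropout|·) weighted by the priors over the 4 (ground-station outage, attitude-control fault) configurations:
  P(telemetry dropout | solar radio burst) = 0.47×0.93×0.75 + 0.64×0.93×0.25 + 0.65×0.07×0.75 + 0.77×0.07×0.25
        = 0.327825 + 0.148800 + 0.034125 + 0.013475 = 0.524225
The terms with ground-station outage present sum to 0.047600, so
  P(ground-station outage | telemetry dropout, solar radio burst) = 0.047600 / 0.524225 ≈ 0.091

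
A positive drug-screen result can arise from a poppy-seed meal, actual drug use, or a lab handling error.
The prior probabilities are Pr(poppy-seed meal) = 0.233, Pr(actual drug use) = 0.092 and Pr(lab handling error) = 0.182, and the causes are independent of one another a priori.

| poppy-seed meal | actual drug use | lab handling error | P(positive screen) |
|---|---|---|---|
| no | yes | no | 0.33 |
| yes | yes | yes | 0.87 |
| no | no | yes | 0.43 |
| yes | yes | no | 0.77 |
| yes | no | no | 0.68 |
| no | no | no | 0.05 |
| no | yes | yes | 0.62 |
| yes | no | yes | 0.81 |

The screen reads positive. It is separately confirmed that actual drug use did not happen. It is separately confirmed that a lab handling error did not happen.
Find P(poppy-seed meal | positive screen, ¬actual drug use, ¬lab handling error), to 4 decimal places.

P(poppy-seed meal | positive screen, ¬actual drug use, ¬lab handling error) ≈ 0.8051

P(positive screen | ¬actual drug use, ¬lab handling error) = 0.05*0.767 + 0.68*0.233 = 0.038350 + 0.158440 = 0.196790
Restricting to configurations with poppy-seed meal present: 0.68*0.233 = 0.158440.
So P(poppy-seed meal | positive screen, ¬actual drug use, ¬lab handling error) = 0.158440/0.196790 ≈ 0.8051.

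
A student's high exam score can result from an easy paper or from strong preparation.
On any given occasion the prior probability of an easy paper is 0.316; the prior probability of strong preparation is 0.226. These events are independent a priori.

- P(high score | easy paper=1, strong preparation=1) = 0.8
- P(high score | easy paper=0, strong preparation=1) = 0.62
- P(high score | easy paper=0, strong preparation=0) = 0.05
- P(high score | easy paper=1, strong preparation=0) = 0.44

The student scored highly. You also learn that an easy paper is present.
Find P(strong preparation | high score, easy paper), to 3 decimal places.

P(high score | easy paper) = 0.44*0.774 + 0.8*0.226 = 0.340560 + 0.180800 = 0.521360
Of this, 0.180800 comes from 0.8*0.226 (the strong preparation=true cases).
Hence the posterior is 0.180800/0.521360 ≈ 0.347.

P(strong preparation | high score, easy paper) ≈ 0.347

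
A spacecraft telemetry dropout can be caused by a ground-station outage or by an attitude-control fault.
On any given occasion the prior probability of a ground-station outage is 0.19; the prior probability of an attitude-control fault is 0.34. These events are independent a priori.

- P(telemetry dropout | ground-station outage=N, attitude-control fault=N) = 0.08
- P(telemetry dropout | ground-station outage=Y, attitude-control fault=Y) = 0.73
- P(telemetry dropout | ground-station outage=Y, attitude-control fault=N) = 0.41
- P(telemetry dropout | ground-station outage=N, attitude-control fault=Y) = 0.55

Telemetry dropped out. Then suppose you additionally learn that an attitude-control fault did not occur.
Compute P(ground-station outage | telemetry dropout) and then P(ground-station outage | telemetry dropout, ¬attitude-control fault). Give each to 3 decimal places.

Enumerate the 4 (ground-station outage, attitude-control fault) configurations and weight by the priors:
  P(telemetry dropout) = 0.08×0.81×0.66 + 0.55×0.81×0.34 + 0.41×0.19×0.66 + 0.73×0.19×0.34
        = 0.042768 + 0.151470 + 0.051414 + 0.047158 = 0.292810
Keeping only the ground-station outage-present terms gives 0.098572, so
  P(ground-station outage | telemetry dropout) = 0.098572 / 0.292810 ≈ 0.337

With the extra evidence:
P(telemetry dropout | ¬attitude-control fault) = 0.08·0.81 + 0.41·0.19 = 0.064800 + 0.077900 = 0.142700
Restricting to configurations with ground-station outage present: 0.41·0.19 = 0.077900.
So P(ground-station outage | telemetry dropout, ¬attitude-control fault) = 0.077900/0.142700 ≈ 0.546.
Ruling out attitude-control fault raises the posterior on ground-station outage — the flip side of explaining away.

P(ground-station outage | telemetry dropout) ≈ 0.337; P(ground-station outage | telemetry dropout, ¬attitude-control fault) ≈ 0.546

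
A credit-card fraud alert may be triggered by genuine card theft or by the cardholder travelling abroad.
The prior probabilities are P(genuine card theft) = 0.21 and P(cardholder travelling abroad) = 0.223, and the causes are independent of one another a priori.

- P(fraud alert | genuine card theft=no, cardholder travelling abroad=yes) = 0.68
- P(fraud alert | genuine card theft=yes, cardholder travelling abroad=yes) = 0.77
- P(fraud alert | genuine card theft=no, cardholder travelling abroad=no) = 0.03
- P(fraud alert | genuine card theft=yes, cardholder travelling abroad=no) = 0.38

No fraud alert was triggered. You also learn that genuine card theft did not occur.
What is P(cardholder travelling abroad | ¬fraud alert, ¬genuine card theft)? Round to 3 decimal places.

For the numerator, keep only cardholder travelling abroad=true terms: 0.32×0.223 = 0.071360
Denominator P(¬fraud alert | ¬genuine card theft): 0.97×0.777 + 0.32×0.223 = 0.825050
P(cardholder travelling abroad | ¬fraud alert, ¬genuine card theft) = 0.071360/0.825050 ≈ 0.086

P(cardholder travelling abroad | ¬fraud alert, ¬genuine card theft) ≈ 0.086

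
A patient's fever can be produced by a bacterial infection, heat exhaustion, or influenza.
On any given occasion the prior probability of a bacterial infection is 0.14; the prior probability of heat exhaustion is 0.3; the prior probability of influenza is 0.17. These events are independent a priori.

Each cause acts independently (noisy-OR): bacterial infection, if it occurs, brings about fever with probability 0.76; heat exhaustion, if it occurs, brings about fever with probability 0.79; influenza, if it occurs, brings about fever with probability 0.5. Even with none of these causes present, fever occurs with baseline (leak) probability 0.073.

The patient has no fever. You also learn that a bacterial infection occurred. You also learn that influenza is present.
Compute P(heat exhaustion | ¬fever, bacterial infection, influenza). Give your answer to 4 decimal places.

P(heat exhaustion | ¬fever, bacterial infection, influenza) ≈ 0.0826

Under noisy-OR, P(fever | causes) = 1 − (1−0.073)·∏(1−qᵢ) over the active causes.
P(¬fever | bacterial infection, influenza) = 0.11124*0.7 + 0.02336*0.3 = 0.077868 + 0.007008 = 0.084876
Restricting to configurations with heat exhaustion present: 0.02336*0.3 = 0.007008.
P(heat exhaustion | ¬fever, bacterial infection, influenza) = 0.007008 / 0.084876 ≈ 0.0826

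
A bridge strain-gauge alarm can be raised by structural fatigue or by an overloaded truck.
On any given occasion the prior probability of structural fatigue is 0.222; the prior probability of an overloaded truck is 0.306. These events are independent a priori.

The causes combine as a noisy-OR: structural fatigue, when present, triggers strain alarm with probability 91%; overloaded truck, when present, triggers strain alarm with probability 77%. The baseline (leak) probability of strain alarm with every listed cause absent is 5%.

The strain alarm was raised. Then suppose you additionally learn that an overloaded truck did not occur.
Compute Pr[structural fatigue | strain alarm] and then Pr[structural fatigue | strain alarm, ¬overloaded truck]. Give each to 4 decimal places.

Pr[structural fatigue | strain alarm] ≈ 0.4934; Pr[structural fatigue | strain alarm, ¬overloaded truck] ≈ 0.8392

Under noisy-OR, P(strain alarm | causes) = 1 − (1−0.05)·∏(1−qᵢ) over the active causes.
Numerator (weight on configurations with structural fatigue): 0.140895 + 0.066596 = 0.207491
Denominator P(strain alarm): 0.05*0.778*0.694 + 0.7815*0.778*0.306 + 0.9145*0.222*0.694 + 0.980335*0.222*0.306 = 0.420538
Posterior = 0.207491 / 0.420538 ≈ 0.4934

With the extra evidence:
P(strain alarm | ¬overloaded truck) = 0.05*0.778 + 0.9145*0.222 = 0.038900 + 0.203019 = 0.241919
Of this, 0.203019 comes from 0.9145*0.222 (the structural fatigue=true cases).
P(structural fatigue | strain alarm, ¬overloaded truck) = 0.203019 / 0.241919 ≈ 0.8392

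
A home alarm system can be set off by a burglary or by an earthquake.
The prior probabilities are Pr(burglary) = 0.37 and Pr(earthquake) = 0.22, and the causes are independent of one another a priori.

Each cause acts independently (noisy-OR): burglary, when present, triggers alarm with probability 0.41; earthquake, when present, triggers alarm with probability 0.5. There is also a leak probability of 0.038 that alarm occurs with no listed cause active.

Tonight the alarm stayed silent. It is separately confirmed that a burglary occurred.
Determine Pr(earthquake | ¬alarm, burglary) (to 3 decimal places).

Pr(earthquake | ¬alarm, burglary) ≈ 0.124

Under noisy-OR, P(alarm | causes) = 1 − (1−0.038)·∏(1−qᵢ) over the active causes.
Enumerate both values of earthquake and weight by the priors:
  P(¬alarm | burglary) = 0.56758·0.78 + 0.28379·0.22
        = 0.442712 + 0.062434 = 0.505146
Configurations with earthquake contribute 0.062434, so
  P(earthquake | ¬alarm, burglary) = 0.062434 / 0.505146 ≈ 0.124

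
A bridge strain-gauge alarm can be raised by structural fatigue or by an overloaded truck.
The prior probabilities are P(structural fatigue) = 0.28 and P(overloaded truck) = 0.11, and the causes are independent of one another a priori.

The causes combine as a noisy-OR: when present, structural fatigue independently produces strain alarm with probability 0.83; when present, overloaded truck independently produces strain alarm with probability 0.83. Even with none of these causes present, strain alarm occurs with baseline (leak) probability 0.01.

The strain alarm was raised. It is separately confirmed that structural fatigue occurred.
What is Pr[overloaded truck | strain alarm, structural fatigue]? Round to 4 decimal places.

Under noisy-OR, P(strain alarm | causes) = 1 − (1−0.01)·∏(1−qᵢ) over the active causes.
Sum P(strain alarm|·) weighted by the priors over both values of overloaded truck:
  P(strain alarm | structural fatigue) = 0.8317*0.89 + 0.971389*0.11
        = 0.740213 + 0.106853 = 0.847066
Keeping only the overloaded truck-present terms gives 0.106853, so
  P(overloaded truck | strain alarm, structural fatigue) = 0.106853 / 0.847066 ≈ 0.1261

Pr[overloaded truck | strain alarm, structural fatigue] ≈ 0.1261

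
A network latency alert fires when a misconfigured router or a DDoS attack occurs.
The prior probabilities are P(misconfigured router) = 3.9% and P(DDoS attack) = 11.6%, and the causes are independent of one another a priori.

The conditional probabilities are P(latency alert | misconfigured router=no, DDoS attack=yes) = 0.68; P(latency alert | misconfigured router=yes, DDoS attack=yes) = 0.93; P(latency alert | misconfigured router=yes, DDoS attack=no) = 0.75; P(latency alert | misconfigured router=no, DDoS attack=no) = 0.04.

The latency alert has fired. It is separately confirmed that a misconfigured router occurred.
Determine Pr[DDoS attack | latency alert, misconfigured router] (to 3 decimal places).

For the numerator, keep only DDoS attack=true terms: 0.93·0.116 = 0.107880
The normalizing constant is 0.75·0.884 + 0.93·0.116 = 0.770880
Posterior = 0.107880 / 0.770880 ≈ 0.140

Pr[DDoS attack | latency alert, misconfigured router] ≈ 0.140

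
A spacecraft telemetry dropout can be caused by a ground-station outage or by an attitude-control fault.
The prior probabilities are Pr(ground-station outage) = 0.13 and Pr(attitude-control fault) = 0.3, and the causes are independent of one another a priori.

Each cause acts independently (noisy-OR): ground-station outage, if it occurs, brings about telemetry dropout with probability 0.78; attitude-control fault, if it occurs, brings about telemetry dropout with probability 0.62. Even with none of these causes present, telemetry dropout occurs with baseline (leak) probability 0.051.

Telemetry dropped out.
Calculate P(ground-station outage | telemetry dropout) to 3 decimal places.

P(ground-station outage | telemetry dropout) ≈ 0.353

Under noisy-OR, P(telemetry dropout | causes) = 1 − (1−0.051)·∏(1−qᵢ) over the active causes.
Sum P(telemetry dropout|·) weighted by the priors over the 4 (ground-station outage, attitude-control fault) configurations:
  P(telemetry dropout) = 0.051*0.87*0.7 + 0.63938*0.87*0.3 + 0.79122*0.13*0.7 + 0.920664*0.13*0.3
        = 0.031059 + 0.166878 + 0.072001 + 0.035906 = 0.305844
Keeping only the ground-station outage-present terms gives 0.107907, so
  P(ground-station outage | telemetry dropout) = 0.107907 / 0.305844 ≈ 0.353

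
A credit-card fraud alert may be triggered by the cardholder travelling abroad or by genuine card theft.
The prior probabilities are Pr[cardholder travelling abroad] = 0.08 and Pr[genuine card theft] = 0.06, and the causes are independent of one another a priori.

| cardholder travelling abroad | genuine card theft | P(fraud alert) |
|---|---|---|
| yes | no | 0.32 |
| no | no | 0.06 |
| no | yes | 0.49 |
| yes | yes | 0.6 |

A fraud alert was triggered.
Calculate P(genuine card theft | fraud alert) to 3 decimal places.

P(fraud alert) = 0.06·0.92·0.94 + 0.49·0.92·0.06 + 0.32·0.08·0.94 + 0.6·0.08·0.06 = 0.051888 + 0.027048 + 0.024064 + 0.002880 = 0.105880
The genuine card theft-present share is 0.027048 + 0.002880 = 0.029928.
P(genuine card theft | fraud alert) = 0.029928 / 0.105880 ≈ 0.283

P(genuine card theft | fraud alert) ≈ 0.283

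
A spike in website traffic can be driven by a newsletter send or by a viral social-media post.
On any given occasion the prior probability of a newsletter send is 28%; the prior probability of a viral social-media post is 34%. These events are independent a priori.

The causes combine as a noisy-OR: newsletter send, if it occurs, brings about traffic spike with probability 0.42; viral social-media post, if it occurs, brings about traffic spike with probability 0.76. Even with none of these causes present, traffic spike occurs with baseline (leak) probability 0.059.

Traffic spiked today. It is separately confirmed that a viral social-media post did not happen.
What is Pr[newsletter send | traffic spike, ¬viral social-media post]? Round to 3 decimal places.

Pr[newsletter send | traffic spike, ¬viral social-media post] ≈ 0.750

Under noisy-OR, P(traffic spike | causes) = 1 − (1−0.059)·∏(1−qᵢ) over the active causes.
Enumerate both values of newsletter send and weight by the priors:
  P(traffic spike | ¬viral social-media post) = 0.059*0.72 + 0.45422*0.28
        = 0.042480 + 0.127182 = 0.169662
The terms with newsletter send present sum to 0.127182, so
  P(newsletter send | traffic spike, ¬viral social-media post) = 0.127182 / 0.169662 ≈ 0.750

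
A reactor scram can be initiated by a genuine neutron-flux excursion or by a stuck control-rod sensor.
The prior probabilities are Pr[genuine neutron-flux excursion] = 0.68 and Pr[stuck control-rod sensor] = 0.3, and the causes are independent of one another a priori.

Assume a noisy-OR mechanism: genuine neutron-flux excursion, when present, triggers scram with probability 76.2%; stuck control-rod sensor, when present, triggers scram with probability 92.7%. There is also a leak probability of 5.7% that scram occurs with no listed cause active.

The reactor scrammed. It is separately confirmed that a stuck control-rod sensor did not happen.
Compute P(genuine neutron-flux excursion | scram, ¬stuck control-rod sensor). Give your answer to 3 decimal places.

Under noisy-OR, P(scram | causes) = 1 − (1−0.057)·∏(1−qᵢ) over the active causes.
Sum P(scram|·) weighted by the priors over both values of genuine neutron-flux excursion:
  P(scram | ¬stuck control-rod sensor) = 0.057×0.32 + 0.775566×0.68
        = 0.018240 + 0.527385 = 0.545625
Keeping only the genuine neutron-flux excursion-present terms gives 0.527385, so
  P(genuine neutron-flux excursion | scram, ¬stuck control-rod sensor) = 0.527385 / 0.545625 ≈ 0.967

P(genuine neutron-flux excursion | scram, ¬stuck control-rod sensor) ≈ 0.967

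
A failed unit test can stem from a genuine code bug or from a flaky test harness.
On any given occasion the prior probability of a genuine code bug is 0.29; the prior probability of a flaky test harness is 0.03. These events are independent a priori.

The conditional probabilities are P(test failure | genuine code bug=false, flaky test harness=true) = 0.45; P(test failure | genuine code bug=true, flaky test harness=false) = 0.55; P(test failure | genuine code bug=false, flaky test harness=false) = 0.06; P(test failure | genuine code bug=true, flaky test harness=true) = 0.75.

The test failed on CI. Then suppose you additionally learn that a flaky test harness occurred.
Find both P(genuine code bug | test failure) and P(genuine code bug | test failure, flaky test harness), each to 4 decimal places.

Numerator (weight on configurations with genuine code bug): 0.154715 + 0.006525 = 0.161240
Normalizer over all consistent configurations: 0.06×0.71×0.97 + 0.45×0.71×0.03 + 0.55×0.29×0.97 + 0.75×0.29×0.03 = 0.212147
Posterior = 0.161240 / 0.212147 ≈ 0.7600

With the extra evidence:
Enumerate both values of genuine code bug and weight by the priors:
  P(test failure | flaky test harness) = 0.45·0.71 + 0.75·0.29
        = 0.319500 + 0.217500 = 0.537000
Keeping only the genuine code bug-present terms gives 0.217500, so
  P(genuine code bug | test failure, flaky test harness) = 0.217500 / 0.537000 ≈ 0.4050
Conditioning on flaky test harness lowers the posterior on genuine code bug: the classic explaining-away effect in a common-effect structure.

P(genuine code bug | test failure) ≈ 0.7600; P(genuine code bug | test failure, flaky test harness) ≈ 0.4050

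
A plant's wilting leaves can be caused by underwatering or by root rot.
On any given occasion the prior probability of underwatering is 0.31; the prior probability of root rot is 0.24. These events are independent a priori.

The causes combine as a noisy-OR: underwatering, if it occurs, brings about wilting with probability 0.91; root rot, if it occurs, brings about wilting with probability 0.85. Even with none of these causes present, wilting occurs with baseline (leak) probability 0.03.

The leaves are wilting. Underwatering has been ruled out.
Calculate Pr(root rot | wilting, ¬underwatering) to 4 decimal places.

Under noisy-OR, P(wilting | causes) = 1 − (1−0.03)·∏(1−qᵢ) over the active causes.
By total probability over both values of root rot:
  P(wilting | ¬underwatering) = 0.03·0.76 + 0.8545·0.24
        = 0.022800 + 0.205080 = 0.227880
The terms with root rot present sum to 0.205080, so
  P(root rot | wilting, ¬underwatering) = 0.205080 / 0.227880 ≈ 0.8999

Pr(root rot | wilting, ¬underwatering) ≈ 0.8999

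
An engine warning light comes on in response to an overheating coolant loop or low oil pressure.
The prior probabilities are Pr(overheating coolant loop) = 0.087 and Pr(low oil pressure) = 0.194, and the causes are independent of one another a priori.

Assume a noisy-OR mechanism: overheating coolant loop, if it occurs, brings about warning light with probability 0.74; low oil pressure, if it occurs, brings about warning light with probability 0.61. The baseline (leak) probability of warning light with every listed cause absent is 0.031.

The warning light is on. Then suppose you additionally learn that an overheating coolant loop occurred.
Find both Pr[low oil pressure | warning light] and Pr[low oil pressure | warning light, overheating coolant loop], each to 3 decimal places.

Pr[low oil pressure | warning light] ≈ 0.625; Pr[low oil pressure | warning light, overheating coolant loop] ≈ 0.225

Under noisy-OR, P(warning light | causes) = 1 − (1−0.031)·∏(1−qᵢ) over the active causes.
Weight on low oil pressure=true, given the evidence: 0.110186 + 0.015220 = 0.125406
Normalizer over all consistent configurations: 0.031×0.913×0.806 + 0.62209×0.913×0.194 + 0.74806×0.087×0.806 + 0.901743×0.087×0.194 = 0.200673
Posterior = 0.125406 / 0.200673 ≈ 0.625

With the extra evidence:
Weight on low oil pressure=true, given the evidence: 0.901743*0.194 = 0.174938
Normalizer over all consistent configurations: 0.74806*0.806 + 0.901743*0.194 = 0.777874
P(low oil pressure | warning light, overheating coolant loop) = 0.174938/0.777874 ≈ 0.225
Conditioning on overheating coolant loop lowers the posterior on low oil pressure: the classic explaining-away effect in a common-effect structure.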